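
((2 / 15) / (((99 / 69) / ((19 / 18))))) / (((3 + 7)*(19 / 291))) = 2231 / 14850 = 0.15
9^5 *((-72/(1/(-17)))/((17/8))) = 34012224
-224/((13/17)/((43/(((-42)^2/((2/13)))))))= -11696/10647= -1.10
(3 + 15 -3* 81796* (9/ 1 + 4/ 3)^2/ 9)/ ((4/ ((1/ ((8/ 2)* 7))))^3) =-2.07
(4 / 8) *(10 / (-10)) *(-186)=93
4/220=0.02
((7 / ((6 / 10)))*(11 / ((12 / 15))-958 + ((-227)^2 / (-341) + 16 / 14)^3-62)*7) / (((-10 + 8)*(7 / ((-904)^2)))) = 93748539166120696327000 / 5828817687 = 16083628653407.34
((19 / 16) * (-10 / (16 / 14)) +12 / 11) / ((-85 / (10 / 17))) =0.06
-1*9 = -9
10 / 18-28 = -247 / 9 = -27.44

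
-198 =-198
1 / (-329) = -1 / 329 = -0.00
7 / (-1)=-7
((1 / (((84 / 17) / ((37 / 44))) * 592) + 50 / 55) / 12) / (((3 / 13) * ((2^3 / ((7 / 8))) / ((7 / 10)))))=4893707 / 194641920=0.03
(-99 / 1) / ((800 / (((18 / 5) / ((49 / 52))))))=-11583 / 24500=-0.47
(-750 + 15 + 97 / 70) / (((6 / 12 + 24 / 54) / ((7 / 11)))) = -462177 / 935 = -494.31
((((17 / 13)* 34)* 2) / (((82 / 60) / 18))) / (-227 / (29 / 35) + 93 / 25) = -56571750 / 13053703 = -4.33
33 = 33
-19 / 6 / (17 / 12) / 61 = -38 / 1037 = -0.04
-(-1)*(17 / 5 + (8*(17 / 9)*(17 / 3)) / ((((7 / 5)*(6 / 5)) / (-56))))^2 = 1333154272129 / 164025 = 8127750.48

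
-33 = -33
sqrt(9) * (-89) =-267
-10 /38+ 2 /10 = -6 /95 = -0.06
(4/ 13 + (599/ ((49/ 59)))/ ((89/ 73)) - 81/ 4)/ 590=129632079/ 133795480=0.97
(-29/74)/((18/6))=-29/222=-0.13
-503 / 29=-17.34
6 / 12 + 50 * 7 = 701 / 2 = 350.50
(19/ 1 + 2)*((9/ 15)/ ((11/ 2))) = 126/ 55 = 2.29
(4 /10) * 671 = 1342 /5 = 268.40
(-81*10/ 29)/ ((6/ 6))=-810/ 29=-27.93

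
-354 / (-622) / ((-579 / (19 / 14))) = -1121 / 840322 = -0.00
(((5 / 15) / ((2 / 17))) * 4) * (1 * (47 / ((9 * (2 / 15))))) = 3995 / 9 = 443.89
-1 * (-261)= 261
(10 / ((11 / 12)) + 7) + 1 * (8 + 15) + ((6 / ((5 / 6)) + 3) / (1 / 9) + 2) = 7409 / 55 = 134.71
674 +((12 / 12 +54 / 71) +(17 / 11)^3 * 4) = 65255341 / 94501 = 690.53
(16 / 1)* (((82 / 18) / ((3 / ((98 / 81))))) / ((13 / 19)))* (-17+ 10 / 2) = -4885888 / 9477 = -515.55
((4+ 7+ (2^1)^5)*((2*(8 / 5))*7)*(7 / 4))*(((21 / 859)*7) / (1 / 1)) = 288.46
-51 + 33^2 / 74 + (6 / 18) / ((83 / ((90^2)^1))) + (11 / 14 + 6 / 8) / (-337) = -108905543 / 28977956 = -3.76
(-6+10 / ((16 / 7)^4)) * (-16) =184603 / 2048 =90.14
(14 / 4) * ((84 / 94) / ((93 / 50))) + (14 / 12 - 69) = -578299 / 8742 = -66.15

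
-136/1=-136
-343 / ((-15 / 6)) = 686 / 5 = 137.20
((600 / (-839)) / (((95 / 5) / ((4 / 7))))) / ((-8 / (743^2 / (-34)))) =-82807350 / 1896979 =-43.65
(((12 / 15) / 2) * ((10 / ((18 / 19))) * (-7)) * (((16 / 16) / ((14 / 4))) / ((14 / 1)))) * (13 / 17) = -0.46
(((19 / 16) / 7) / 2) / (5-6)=-19 / 224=-0.08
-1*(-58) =58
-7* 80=-560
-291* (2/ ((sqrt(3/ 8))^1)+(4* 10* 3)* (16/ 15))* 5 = -186240-1940* sqrt(6) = -190992.01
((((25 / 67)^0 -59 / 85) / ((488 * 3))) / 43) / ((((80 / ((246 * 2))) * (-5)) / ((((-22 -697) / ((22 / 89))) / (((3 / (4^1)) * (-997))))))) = -34107203 / 1467088491000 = -0.00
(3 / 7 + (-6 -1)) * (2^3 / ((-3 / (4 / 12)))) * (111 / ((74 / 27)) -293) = -92920 / 63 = -1474.92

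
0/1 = 0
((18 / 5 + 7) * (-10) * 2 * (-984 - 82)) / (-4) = -56498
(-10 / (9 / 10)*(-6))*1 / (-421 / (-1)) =200 / 1263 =0.16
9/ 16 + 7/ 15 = 1.03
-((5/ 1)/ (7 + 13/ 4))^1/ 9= -0.05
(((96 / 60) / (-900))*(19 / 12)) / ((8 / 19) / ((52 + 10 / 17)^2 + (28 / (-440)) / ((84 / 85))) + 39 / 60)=-152337228302 / 35186113082475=-0.00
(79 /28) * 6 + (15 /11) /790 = 102987 /6083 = 16.93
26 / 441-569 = -250903 / 441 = -568.94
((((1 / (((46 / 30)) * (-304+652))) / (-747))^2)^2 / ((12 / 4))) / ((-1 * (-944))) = 625 / 44680595965773333476819668992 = 0.00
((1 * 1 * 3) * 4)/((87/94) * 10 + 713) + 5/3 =85711/50919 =1.68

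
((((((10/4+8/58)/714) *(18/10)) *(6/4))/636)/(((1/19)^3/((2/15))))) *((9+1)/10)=61731/4303600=0.01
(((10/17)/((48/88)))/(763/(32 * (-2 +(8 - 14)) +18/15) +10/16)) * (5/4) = -0.57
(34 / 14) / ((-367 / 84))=-204 / 367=-0.56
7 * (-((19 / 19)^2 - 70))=483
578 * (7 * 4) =16184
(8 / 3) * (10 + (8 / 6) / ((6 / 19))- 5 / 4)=934 / 27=34.59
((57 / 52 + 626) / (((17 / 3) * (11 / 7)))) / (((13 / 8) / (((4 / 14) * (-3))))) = -1173924 / 31603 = -37.15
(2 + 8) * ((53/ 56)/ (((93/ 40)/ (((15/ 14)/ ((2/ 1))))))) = 6625/ 3038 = 2.18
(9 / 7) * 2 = 18 / 7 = 2.57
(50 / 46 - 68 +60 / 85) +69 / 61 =-65.08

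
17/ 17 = 1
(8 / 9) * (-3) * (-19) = 152 / 3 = 50.67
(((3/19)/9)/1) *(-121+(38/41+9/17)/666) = -56167427/26459514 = -2.12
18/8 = 9/4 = 2.25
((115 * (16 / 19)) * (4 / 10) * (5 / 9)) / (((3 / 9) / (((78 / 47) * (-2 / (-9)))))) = 191360 / 8037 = 23.81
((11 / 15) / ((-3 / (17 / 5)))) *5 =-187 / 45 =-4.16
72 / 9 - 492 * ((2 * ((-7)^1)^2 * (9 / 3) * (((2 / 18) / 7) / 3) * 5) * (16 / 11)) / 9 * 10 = -1834424 / 297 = -6176.51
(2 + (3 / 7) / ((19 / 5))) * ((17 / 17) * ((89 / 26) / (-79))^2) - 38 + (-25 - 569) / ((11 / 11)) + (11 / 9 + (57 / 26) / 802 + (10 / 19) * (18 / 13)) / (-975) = -738368298230683 / 1168307898030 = -632.00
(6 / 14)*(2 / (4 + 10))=0.06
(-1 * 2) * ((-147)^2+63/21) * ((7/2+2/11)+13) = -721054.91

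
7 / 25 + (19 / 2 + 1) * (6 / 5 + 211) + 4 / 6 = 334357 / 150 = 2229.05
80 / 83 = 0.96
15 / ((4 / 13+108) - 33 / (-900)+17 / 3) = 58500 / 444643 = 0.13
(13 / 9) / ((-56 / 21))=-13 / 24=-0.54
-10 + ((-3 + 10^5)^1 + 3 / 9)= 299962 / 3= 99987.33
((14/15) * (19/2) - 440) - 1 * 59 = -7352/15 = -490.13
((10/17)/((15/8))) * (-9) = -48/17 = -2.82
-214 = -214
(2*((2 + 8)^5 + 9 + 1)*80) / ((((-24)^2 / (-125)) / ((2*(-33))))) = 687568750 / 3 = 229189583.33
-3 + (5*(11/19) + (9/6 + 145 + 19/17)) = 95293/646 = 147.51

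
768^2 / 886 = 294912 / 443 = 665.72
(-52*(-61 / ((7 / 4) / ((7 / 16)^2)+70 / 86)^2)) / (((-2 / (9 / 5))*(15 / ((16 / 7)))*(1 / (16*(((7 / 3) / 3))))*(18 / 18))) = -36785455616 / 673650675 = -54.61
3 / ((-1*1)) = -3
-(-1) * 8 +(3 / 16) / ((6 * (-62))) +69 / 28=145321 / 13888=10.46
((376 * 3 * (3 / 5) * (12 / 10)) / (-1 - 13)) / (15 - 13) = -5076 / 175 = -29.01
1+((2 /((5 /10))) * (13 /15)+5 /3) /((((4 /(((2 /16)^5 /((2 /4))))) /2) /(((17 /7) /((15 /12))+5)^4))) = 1.36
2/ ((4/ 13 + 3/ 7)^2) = 16562/ 4489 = 3.69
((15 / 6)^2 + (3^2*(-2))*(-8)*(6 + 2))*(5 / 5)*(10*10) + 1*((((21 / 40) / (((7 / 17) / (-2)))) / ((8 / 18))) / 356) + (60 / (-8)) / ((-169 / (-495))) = 557373814429 / 4813120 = 115803.02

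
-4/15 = -0.27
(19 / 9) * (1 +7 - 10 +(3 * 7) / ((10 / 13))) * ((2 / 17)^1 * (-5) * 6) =-9614 / 51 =-188.51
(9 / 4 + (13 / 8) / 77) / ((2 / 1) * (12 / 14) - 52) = -1399 / 30976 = -0.05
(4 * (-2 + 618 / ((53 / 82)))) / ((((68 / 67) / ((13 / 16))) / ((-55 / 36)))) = -1211277925 / 259488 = -4667.95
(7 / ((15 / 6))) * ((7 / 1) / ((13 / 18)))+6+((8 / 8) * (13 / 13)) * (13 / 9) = 20231 / 585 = 34.58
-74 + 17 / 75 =-73.77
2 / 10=1 / 5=0.20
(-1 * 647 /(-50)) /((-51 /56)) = -18116 /1275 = -14.21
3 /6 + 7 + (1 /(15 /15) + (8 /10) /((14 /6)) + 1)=689 /70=9.84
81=81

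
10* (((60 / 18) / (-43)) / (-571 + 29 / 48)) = 1600 / 1177297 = 0.00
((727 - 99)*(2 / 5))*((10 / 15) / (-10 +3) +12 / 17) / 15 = 273808 / 26775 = 10.23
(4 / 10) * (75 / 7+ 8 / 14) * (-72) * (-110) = 250272 / 7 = 35753.14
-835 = -835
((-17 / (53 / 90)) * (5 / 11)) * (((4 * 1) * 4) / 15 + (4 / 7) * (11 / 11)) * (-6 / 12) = 43860 / 4081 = 10.75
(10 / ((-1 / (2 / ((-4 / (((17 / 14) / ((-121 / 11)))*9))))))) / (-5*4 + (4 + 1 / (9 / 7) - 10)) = 6885 / 34958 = 0.20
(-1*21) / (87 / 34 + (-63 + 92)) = -714 / 1073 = -0.67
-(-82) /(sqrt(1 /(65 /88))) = 41*sqrt(1430) /22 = 70.47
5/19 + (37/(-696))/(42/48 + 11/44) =3212/14877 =0.22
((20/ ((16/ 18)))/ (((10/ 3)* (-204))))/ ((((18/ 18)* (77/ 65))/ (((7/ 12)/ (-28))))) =195/ 335104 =0.00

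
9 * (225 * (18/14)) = 18225/7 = 2603.57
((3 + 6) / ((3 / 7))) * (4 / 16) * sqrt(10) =21 * sqrt(10) / 4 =16.60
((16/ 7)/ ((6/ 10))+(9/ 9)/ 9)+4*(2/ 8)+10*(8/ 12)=730/ 63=11.59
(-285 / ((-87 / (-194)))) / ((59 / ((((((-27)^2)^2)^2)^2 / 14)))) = -735047772953380178390871615 / 11977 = -61371609998612355213398.31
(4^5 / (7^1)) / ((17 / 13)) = 13312 / 119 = 111.87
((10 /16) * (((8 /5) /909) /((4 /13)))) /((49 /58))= 377 /89082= 0.00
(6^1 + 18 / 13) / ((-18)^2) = 0.02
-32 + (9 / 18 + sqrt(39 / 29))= -30.34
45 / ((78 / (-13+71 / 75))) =-452 / 65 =-6.95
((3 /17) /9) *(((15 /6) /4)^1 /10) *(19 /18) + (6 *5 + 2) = 470035 /14688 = 32.00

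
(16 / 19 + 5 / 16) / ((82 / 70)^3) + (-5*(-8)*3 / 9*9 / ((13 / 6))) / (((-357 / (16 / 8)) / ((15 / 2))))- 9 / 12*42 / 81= -582759831593 / 291714473232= -2.00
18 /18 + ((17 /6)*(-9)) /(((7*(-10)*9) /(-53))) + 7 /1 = 2459 /420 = 5.85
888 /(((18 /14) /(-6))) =-4144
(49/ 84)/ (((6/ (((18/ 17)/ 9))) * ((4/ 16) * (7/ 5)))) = 5/ 153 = 0.03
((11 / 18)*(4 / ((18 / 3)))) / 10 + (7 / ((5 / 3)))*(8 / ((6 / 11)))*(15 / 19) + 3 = 265079 / 5130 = 51.67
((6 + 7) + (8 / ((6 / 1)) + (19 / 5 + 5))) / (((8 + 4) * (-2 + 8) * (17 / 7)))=2429 / 18360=0.13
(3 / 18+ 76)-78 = -1.83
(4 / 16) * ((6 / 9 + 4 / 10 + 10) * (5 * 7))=581 / 6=96.83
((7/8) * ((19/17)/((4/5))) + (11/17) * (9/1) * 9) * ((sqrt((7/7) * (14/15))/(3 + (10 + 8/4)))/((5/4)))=2.76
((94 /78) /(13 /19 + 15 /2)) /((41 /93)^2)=5149038 /6796283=0.76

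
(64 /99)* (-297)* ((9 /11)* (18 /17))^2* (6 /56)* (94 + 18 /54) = -356498496 /244783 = -1456.39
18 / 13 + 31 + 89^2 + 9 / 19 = 1964603 / 247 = 7953.86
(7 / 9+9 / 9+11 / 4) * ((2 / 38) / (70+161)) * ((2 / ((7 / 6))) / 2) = 163 / 184338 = 0.00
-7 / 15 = -0.47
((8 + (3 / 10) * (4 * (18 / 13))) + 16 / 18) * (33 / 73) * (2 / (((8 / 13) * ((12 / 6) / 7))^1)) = 118811 / 2190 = 54.25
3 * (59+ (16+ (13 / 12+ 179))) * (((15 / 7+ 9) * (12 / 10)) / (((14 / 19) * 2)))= 6804603 / 980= 6943.47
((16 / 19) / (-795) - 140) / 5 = -2114716 / 75525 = -28.00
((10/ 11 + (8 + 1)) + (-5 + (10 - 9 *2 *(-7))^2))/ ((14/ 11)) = 101755/ 7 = 14536.43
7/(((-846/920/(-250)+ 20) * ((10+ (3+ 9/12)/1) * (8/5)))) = 0.02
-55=-55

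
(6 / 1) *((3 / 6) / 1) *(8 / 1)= 24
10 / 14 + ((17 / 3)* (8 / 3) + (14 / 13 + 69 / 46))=30143 / 1638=18.40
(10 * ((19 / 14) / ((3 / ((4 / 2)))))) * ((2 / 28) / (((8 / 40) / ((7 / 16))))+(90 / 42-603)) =-12782915 / 2352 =-5434.91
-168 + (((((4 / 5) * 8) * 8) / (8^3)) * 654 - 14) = -583 / 5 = -116.60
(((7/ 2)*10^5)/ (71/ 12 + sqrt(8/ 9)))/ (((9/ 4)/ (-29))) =-11530400000/ 14739 + 1299200000*sqrt(2)/ 14739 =-657646.63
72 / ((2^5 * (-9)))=-1 / 4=-0.25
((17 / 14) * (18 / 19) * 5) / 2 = 765 / 266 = 2.88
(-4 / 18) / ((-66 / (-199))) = -199 / 297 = -0.67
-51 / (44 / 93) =-4743 / 44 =-107.80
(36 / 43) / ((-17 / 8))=-288 / 731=-0.39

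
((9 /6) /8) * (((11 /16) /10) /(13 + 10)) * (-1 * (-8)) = 33 /7360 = 0.00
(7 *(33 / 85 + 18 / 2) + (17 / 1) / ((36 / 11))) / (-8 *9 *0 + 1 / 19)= 1347.33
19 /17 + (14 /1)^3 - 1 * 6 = 46565 /17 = 2739.12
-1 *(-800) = 800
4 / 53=0.08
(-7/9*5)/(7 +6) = -0.30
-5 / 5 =-1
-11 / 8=-1.38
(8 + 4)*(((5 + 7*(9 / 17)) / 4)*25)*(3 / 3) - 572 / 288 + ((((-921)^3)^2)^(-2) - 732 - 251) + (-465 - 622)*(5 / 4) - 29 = -87122661910441642260749377063433811719285 / 50658750154216673559916389525105347976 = -1719.79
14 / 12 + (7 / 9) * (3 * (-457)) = -6391 / 6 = -1065.17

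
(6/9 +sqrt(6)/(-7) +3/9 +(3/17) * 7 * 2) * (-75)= -234.05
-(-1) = 1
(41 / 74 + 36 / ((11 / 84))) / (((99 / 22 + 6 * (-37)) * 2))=-224227 / 354090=-0.63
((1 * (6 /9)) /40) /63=1 /3780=0.00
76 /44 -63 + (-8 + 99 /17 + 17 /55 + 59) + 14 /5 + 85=83.66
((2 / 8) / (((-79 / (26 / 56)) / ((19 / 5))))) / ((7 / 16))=-247 / 19355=-0.01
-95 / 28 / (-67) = 95 / 1876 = 0.05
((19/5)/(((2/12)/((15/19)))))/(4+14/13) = 39/11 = 3.55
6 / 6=1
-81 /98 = -0.83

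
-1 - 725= -726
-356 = -356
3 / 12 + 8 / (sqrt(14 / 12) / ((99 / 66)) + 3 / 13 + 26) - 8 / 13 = -9815743 / 163135492 - 4056*sqrt(42) / 3137221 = -0.07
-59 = -59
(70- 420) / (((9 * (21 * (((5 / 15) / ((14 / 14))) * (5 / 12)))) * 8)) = -5 / 3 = -1.67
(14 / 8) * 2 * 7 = 49 / 2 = 24.50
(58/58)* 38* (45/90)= 19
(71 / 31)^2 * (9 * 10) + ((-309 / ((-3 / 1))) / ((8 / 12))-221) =779567 / 1922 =405.60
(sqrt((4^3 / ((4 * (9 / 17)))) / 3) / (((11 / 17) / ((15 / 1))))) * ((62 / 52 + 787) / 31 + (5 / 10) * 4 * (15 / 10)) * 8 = 10386320 * sqrt(51) / 4433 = 16732.05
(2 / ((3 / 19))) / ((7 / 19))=722 / 21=34.38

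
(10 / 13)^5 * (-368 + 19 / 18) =-330250000 / 3341637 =-98.83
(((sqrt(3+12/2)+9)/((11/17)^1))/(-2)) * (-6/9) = 68/11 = 6.18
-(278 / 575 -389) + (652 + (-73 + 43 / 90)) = 967.99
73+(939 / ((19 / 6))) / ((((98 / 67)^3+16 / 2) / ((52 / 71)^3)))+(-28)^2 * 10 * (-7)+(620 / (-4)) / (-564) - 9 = -21987412191524968291 / 401191655392428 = -54805.26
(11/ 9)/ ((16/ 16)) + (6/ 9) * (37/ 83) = 1135/ 747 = 1.52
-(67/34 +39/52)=-185/68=-2.72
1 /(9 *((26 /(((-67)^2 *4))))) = 76.74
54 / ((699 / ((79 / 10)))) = 711 / 1165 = 0.61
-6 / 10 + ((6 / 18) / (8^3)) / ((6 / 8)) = -3451 / 5760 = -0.60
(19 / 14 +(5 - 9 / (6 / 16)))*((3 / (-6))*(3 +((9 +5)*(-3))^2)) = 436449 / 28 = 15587.46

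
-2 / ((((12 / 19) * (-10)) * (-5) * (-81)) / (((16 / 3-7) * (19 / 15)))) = -361 / 218700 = -0.00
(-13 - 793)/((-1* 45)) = 806/45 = 17.91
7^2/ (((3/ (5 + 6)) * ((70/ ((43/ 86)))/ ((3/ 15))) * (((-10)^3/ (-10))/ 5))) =77/ 6000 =0.01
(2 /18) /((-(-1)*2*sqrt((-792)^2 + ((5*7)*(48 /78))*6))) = sqrt(6626841) /36702504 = 0.00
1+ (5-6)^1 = 0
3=3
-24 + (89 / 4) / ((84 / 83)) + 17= 5035 / 336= 14.99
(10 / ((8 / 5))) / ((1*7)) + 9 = 277 / 28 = 9.89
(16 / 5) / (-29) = -16 / 145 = -0.11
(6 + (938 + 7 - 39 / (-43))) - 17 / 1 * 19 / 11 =436363 / 473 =922.54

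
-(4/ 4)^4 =-1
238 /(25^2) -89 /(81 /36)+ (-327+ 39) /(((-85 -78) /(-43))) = -105578354 /916875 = -115.15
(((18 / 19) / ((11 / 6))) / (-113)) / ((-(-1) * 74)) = -54 / 873829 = -0.00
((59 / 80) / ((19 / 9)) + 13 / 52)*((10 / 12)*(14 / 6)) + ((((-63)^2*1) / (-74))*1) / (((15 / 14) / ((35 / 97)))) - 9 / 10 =-1747606991 / 98195040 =-17.80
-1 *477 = -477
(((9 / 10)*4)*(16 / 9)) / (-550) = -16 / 1375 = -0.01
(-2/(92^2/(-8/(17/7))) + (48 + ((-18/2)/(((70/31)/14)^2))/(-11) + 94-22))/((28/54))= 5056443657/17311525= 292.09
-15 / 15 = -1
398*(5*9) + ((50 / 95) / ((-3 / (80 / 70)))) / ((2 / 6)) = 2381950 / 133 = 17909.40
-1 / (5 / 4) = -4 / 5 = -0.80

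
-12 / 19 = -0.63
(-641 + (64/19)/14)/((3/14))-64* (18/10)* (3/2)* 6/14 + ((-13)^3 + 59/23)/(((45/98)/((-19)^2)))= -26434044566/15295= -1728280.13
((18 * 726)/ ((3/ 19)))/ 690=119.95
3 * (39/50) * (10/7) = 3.34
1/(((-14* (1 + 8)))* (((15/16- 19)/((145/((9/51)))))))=0.36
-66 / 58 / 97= -33 / 2813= -0.01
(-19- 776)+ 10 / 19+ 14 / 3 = -45019 / 57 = -789.81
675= 675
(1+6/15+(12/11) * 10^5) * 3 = 18000231/55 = 327276.93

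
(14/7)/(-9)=-2/9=-0.22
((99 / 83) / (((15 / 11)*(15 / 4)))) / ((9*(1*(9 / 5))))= 484 / 33615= 0.01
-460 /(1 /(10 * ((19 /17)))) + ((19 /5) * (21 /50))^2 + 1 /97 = -529598915051 /103062500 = -5138.62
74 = 74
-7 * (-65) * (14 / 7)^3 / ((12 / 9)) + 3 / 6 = 5461 / 2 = 2730.50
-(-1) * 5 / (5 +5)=1 / 2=0.50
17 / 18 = 0.94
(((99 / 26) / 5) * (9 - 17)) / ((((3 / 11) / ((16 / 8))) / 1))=-2904 / 65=-44.68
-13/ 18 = -0.72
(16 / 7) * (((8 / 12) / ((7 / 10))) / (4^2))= 20 / 147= 0.14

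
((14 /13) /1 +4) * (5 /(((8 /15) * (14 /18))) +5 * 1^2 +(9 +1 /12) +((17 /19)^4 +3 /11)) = 137.33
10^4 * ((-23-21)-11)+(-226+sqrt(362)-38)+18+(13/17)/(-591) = -5528321575/10047+sqrt(362) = -550226.97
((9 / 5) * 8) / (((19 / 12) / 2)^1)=1728 / 95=18.19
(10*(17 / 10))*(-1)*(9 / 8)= -19.12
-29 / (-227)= 29 / 227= 0.13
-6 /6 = -1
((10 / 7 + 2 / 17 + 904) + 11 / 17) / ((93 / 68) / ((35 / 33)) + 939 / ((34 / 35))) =2156740 / 2303619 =0.94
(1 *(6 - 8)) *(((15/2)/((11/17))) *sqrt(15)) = -255 *sqrt(15)/11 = -89.78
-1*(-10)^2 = -100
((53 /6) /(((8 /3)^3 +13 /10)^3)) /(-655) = -34773300 /21452180376541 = -0.00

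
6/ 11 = 0.55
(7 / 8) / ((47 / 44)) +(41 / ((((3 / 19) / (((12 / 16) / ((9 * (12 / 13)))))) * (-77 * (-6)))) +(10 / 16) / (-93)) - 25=-7018842917 / 290793888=-24.14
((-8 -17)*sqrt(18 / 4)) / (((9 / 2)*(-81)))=25*sqrt(2) / 243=0.15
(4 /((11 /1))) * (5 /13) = 20 /143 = 0.14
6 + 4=10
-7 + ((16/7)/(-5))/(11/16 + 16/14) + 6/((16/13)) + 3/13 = -228549/106600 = -2.14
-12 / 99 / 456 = -0.00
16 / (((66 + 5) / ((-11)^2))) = 1936 / 71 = 27.27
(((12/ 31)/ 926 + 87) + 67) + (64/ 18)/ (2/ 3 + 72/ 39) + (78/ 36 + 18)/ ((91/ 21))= 8780944331/ 54857166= 160.07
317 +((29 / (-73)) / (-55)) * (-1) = 1272726 / 4015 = 316.99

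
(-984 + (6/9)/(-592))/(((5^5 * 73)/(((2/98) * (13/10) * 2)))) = -11359309/49630875000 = -0.00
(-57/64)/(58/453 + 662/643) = -16602903/21579520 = -0.77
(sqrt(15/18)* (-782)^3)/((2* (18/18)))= -119552942* sqrt(30)/3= -218272810.50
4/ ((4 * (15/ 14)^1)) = 14/ 15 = 0.93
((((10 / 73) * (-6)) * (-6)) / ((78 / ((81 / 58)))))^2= 5904900 / 757405441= 0.01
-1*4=-4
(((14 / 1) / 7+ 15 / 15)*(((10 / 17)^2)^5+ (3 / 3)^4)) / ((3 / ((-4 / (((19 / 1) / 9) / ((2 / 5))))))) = -0.76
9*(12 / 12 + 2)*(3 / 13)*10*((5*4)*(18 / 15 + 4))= 6480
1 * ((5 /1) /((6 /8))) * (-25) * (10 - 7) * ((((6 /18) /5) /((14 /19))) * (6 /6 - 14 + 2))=10450 /21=497.62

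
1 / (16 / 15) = 0.94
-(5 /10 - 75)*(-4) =-298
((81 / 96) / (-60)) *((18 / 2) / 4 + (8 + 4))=-513 / 2560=-0.20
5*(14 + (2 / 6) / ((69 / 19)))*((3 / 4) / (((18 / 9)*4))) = 14585 / 2208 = 6.61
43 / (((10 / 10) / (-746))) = -32078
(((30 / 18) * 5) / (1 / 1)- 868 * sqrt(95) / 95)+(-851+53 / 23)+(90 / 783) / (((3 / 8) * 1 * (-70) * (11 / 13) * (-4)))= -388440917 / 462231- 868 * sqrt(95) / 95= -929.42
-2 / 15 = -0.13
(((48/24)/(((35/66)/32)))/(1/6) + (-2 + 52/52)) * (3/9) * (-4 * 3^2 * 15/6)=-151854/7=-21693.43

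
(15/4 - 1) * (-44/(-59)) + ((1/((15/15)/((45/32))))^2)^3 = 619844932579/63350767616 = 9.78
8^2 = 64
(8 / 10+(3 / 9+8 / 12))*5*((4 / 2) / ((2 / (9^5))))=531441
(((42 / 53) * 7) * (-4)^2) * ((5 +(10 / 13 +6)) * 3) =2159136 / 689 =3133.72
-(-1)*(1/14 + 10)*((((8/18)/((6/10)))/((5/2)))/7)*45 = 940/49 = 19.18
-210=-210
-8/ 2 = -4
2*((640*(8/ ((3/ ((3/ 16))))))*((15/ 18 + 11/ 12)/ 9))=1120/ 9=124.44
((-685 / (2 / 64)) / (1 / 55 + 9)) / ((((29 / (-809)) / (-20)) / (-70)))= 85341410000 / 899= 94929265.85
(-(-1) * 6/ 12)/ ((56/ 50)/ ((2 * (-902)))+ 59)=11275/ 1330436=0.01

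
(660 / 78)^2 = 12100 / 169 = 71.60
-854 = -854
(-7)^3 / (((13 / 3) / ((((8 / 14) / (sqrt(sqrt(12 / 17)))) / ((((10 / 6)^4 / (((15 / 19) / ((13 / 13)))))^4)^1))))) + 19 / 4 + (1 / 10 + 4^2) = -341704871298 *17^(1 / 4) *sqrt(2) *3^(3 / 4) / 413616455078125 + 417 / 20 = 20.84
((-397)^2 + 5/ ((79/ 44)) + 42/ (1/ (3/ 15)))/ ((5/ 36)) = 2241359028/ 1975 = 1134865.33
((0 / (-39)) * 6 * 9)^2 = 0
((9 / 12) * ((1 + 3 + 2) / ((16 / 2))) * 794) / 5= 3573 / 40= 89.32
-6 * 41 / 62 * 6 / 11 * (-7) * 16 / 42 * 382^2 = 287178432 / 341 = 842165.49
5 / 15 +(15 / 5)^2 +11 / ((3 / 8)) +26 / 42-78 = -271 / 7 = -38.71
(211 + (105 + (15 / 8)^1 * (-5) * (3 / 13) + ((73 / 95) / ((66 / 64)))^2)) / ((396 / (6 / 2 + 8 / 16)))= 2249456670713 / 809531236800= 2.78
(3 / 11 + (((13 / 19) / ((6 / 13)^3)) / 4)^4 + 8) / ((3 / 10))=69641012415406918135 / 1198266224220831744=58.12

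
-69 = -69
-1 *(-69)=69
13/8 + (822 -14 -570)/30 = 1147/120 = 9.56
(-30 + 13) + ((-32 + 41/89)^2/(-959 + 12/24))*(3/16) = -17.19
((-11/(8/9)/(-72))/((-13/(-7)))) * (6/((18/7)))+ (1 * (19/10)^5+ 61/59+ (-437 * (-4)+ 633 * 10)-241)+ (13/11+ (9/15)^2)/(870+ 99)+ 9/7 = 30003959913854911/3815211400000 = 7864.30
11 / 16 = 0.69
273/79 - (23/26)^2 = 142757/53404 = 2.67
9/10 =0.90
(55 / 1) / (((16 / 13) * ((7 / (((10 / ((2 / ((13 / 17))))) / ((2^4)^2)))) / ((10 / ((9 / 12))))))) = 232375 / 182784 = 1.27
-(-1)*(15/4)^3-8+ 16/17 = 45.68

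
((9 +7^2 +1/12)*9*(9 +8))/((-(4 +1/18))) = -319923/146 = -2191.25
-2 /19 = -0.11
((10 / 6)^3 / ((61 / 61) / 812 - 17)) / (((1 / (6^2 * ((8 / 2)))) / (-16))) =25984000 / 41409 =627.50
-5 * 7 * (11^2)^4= -7502560835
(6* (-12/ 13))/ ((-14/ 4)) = 1.58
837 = 837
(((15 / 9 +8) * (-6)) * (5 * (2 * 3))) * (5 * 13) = -113100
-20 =-20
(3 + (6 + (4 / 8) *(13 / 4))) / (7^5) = 0.00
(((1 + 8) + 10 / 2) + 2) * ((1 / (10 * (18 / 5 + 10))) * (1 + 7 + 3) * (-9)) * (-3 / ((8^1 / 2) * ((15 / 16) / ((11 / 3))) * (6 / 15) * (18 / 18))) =1452 / 17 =85.41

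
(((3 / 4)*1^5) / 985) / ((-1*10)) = -3 / 39400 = -0.00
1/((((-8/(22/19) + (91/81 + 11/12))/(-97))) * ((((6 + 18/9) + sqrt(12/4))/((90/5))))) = 49781952/1058533 -6222744 * sqrt(3)/1058533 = 36.85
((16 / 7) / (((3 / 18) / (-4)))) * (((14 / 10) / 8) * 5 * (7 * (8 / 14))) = -192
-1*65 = -65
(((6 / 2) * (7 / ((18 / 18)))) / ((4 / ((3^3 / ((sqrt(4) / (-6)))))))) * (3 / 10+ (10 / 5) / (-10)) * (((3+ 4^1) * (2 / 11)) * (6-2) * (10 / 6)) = -3969 / 11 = -360.82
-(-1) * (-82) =-82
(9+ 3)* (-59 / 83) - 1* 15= -1953 / 83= -23.53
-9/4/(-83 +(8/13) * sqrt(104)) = 36 * sqrt(26)/89045 +9711/356180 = 0.03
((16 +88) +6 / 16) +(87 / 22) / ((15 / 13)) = 47433 / 440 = 107.80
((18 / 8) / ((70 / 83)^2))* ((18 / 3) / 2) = 186003 / 19600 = 9.49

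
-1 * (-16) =16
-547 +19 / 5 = -2716 / 5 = -543.20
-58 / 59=-0.98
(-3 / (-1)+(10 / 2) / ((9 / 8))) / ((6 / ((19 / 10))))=1273 / 540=2.36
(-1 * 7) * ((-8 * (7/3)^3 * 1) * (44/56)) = 15092/27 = 558.96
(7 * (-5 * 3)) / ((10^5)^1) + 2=39979 / 20000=2.00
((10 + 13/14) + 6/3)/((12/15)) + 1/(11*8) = 4981/308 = 16.17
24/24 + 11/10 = 21/10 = 2.10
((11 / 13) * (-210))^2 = 5336100 / 169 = 31574.56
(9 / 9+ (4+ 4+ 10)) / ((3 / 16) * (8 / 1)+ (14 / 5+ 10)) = 190 / 143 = 1.33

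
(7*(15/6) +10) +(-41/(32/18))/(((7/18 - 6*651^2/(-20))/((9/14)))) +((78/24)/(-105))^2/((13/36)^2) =881316629779/32039453600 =27.51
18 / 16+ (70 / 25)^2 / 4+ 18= 4217 / 200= 21.08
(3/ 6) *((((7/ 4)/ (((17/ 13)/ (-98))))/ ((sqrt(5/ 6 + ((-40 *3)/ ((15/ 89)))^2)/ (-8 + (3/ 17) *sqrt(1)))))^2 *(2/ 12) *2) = 351704744209/ 1016172946196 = 0.35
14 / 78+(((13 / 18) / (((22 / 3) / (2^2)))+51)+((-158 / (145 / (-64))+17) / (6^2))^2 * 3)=89605522847 / 1298840400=68.99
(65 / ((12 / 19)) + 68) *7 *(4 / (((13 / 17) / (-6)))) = -488138 / 13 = -37549.08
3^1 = 3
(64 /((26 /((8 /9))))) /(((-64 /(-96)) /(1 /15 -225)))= -431872 /585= -738.24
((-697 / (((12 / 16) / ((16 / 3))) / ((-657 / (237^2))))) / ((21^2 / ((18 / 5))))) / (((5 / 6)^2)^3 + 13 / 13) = 33762189312 / 95230451645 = 0.35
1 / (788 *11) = 1 / 8668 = 0.00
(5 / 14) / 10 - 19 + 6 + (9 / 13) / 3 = -12.73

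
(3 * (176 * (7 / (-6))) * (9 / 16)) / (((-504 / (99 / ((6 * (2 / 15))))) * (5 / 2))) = 1089 / 32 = 34.03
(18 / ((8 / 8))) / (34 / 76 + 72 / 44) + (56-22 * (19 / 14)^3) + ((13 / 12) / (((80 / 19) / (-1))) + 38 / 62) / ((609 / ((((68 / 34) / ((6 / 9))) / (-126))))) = 44769138232729 / 4641044204160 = 9.65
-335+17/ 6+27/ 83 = -165257/ 498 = -331.84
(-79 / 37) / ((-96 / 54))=711 / 592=1.20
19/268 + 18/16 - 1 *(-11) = 6537/536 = 12.20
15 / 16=0.94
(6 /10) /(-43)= -3 /215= -0.01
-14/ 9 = -1.56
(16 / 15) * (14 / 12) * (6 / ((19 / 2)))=224 / 285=0.79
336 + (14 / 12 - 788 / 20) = 8933 / 30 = 297.77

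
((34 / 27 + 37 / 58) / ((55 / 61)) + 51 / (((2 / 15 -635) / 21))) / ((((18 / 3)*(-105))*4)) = -0.00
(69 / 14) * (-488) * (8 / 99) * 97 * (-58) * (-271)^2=18550087347136 / 231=80303408429.16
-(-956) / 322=478 / 161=2.97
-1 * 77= -77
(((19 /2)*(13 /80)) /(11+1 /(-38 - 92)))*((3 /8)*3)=0.16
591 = 591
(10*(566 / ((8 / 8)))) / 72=1415 / 18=78.61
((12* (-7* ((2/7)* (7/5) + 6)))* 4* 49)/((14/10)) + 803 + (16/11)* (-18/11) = -9010069/121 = -74463.38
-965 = -965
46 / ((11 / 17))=782 / 11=71.09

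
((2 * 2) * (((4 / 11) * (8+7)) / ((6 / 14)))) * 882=493920 / 11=44901.82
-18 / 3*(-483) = 2898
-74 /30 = -2.47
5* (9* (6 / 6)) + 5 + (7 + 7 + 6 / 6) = 65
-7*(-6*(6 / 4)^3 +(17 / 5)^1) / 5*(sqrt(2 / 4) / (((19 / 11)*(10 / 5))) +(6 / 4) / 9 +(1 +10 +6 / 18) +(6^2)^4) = 25949*sqrt(2) / 7600 +1584896509 / 40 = 39622417.55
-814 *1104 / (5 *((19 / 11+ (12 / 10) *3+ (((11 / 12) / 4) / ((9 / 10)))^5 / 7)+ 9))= -32535160927432998912 / 2593568055561841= -12544.56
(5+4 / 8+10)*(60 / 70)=13.29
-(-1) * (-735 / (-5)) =147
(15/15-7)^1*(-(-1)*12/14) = -36/7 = -5.14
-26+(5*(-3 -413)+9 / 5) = -10521 / 5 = -2104.20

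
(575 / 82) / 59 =575 / 4838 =0.12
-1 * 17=-17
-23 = -23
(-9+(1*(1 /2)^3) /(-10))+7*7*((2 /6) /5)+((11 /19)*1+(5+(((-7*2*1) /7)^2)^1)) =17479 /4560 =3.83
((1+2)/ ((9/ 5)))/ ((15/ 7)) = 7/ 9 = 0.78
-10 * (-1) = 10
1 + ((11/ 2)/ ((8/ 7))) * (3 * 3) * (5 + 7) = 2083/ 4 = 520.75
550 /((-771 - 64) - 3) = -275 /419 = -0.66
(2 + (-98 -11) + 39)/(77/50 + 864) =-3400/43277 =-0.08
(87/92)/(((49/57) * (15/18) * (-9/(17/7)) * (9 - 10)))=28101/78890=0.36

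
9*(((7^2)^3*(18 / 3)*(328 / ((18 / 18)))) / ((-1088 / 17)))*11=-1432611873 / 4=-358152968.25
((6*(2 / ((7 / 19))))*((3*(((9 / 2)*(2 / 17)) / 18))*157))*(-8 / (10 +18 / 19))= -510093 / 1547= -329.73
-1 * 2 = -2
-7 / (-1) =7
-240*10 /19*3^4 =-194400 /19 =-10231.58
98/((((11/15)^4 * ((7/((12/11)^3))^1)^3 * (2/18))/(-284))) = -1335325356195840000/241658985007517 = -5525.66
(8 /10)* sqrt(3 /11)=4* sqrt(33) /55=0.42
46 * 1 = 46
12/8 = 3/2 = 1.50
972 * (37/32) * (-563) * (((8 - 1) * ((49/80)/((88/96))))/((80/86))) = -223975349451/70400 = -3181468.03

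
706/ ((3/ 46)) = 32476/ 3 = 10825.33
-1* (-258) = 258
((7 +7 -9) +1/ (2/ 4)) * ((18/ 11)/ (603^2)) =14/ 444411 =0.00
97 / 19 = 5.11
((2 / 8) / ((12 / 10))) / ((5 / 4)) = 1 / 6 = 0.17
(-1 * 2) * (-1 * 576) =1152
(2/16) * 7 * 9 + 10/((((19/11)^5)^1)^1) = 168878317/19808792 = 8.53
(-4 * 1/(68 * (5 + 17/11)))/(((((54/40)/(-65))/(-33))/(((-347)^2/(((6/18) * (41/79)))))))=-374071630075/37638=-9938669.17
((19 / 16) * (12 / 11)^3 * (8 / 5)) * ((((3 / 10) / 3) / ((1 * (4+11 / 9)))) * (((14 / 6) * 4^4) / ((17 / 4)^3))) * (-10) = -5648154624 / 1536712705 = -3.68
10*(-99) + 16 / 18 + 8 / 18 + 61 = -2783 / 3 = -927.67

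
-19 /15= -1.27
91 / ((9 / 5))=455 / 9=50.56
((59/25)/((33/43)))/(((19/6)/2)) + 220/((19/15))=917648/5225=175.63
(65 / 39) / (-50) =-1 / 30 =-0.03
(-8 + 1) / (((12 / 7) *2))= -49 / 24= -2.04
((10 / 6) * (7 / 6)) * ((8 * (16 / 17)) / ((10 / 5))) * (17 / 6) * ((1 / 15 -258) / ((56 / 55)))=-425590 / 81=-5254.20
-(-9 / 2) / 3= 3 / 2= 1.50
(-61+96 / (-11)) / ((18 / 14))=-5369 / 99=-54.23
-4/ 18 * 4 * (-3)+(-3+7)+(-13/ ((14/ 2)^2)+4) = 1529/ 147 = 10.40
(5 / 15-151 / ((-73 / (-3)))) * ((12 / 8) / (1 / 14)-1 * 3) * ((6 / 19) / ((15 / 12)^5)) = -47407104 / 4334375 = -10.94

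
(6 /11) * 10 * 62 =3720 /11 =338.18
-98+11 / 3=-283 / 3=-94.33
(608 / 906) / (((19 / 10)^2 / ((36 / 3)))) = 6400 / 2869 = 2.23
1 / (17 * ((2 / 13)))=13 / 34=0.38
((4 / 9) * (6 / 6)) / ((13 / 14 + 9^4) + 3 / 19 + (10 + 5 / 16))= 8512 / 125874585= 0.00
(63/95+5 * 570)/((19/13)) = 3520569/1805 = 1950.45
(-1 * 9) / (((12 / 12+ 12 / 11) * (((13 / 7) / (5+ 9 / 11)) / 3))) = -12096 / 299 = -40.45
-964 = -964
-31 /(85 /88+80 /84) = -57288 /3545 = -16.16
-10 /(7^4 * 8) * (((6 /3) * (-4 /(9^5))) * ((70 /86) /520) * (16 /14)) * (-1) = -10 /79253146791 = -0.00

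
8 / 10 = 4 / 5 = 0.80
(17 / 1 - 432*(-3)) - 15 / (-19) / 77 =1920934 / 1463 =1313.01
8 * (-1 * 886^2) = -6279968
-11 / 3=-3.67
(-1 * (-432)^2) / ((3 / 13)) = -808704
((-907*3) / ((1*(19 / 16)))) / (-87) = 14512 / 551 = 26.34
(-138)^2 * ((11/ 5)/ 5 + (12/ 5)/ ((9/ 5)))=844284/ 25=33771.36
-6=-6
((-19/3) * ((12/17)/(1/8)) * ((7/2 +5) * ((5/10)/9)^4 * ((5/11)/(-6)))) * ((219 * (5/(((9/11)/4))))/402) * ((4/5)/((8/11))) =76285/23737698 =0.00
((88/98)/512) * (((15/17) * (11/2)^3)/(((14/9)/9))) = 1.49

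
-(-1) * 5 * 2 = 10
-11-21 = -32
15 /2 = 7.50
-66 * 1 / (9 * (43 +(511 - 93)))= -22 / 1383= -0.02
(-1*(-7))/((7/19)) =19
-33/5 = -6.60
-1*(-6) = 6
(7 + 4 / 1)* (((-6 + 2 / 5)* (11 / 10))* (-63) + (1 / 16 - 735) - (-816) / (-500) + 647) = 3283.62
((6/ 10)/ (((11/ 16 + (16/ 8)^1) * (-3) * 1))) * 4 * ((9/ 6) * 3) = -288/ 215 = -1.34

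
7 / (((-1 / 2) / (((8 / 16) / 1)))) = -7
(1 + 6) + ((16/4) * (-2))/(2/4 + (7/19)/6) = -29/4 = -7.25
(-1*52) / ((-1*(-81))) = -52 / 81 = -0.64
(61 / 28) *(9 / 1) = 549 / 28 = 19.61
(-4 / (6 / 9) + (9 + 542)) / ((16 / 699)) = 380955 / 16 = 23809.69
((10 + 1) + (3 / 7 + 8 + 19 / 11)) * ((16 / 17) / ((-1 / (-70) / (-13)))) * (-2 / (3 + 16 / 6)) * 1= 20329920 / 3179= 6395.07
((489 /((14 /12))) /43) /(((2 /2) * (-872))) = -1467 /131236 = -0.01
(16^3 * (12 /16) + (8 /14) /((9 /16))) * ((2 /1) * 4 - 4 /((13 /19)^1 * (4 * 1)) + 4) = 26523200 /819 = 32384.86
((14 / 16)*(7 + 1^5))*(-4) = -28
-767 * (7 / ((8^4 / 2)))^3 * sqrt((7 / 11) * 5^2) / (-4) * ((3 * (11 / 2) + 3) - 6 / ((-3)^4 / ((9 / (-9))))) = 1390383085 * sqrt(77) / 20409684590592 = 0.00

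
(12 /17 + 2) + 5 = 131 /17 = 7.71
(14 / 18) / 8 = 7 / 72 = 0.10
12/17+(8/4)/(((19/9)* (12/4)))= 330/323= 1.02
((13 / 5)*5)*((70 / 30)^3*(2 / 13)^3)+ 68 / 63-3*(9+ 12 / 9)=-936487 / 31941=-29.32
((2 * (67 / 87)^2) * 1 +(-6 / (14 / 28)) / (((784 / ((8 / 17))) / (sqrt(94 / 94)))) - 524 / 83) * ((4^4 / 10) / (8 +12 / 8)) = -687832926208 / 49714743645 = -13.84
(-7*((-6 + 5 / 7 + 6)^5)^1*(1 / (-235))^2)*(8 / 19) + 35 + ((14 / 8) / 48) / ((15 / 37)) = 35.09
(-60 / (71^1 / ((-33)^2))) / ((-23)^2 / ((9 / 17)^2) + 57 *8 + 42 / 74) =-1780218 / 4534273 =-0.39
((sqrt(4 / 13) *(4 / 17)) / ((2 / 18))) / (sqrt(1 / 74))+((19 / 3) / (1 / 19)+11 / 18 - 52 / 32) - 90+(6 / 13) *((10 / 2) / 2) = 72 *sqrt(962) / 221+28523 / 936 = 40.58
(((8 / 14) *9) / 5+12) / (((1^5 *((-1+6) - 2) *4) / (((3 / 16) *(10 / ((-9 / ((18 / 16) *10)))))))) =-285 / 112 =-2.54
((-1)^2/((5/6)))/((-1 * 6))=-1/5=-0.20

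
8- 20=-12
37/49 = 0.76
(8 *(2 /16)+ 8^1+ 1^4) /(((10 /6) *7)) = 6 /7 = 0.86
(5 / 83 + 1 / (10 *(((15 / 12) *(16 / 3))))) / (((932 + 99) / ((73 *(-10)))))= -91177 / 1711460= -0.05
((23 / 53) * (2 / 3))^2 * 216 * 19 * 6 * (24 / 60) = 11578752 / 14045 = 824.40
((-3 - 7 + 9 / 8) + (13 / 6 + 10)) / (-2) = -79 / 48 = -1.65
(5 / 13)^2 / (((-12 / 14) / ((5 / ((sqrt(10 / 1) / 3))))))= -175*sqrt(10) / 676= -0.82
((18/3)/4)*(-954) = -1431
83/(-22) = -83/22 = -3.77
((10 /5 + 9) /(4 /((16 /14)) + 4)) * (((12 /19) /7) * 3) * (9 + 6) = 792 /133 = 5.95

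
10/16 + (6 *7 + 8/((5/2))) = 1833/40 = 45.82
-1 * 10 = -10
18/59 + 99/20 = 6201/1180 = 5.26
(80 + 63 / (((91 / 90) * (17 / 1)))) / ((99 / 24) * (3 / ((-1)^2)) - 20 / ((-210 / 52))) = 3106320 / 643331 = 4.83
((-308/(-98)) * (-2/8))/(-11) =1/14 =0.07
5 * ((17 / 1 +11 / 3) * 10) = 3100 / 3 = 1033.33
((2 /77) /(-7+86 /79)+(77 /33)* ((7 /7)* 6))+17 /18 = 9670127 /647262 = 14.94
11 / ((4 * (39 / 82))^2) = 18491 / 6084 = 3.04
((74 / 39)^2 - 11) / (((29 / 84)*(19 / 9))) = -945420 / 93119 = -10.15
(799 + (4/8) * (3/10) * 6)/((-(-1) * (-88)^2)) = 7999/77440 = 0.10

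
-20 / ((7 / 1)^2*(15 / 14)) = -8 / 21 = -0.38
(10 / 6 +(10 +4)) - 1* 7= 26 / 3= 8.67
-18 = -18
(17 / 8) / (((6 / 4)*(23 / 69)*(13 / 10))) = 85 / 26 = 3.27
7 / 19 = 0.37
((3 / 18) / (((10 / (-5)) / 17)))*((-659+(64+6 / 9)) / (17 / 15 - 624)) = -151555 / 112116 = -1.35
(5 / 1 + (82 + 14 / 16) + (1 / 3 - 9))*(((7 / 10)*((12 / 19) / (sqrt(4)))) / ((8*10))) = 13307 / 60800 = 0.22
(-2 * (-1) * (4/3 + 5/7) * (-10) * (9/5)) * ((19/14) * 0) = 0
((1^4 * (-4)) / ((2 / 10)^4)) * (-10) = 25000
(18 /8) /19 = 9 /76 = 0.12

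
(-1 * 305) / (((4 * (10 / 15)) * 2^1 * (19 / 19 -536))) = 183 / 1712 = 0.11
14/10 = 7/5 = 1.40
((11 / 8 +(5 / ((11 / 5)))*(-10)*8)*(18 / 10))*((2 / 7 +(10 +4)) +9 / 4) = -66167793 / 12320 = -5370.76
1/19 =0.05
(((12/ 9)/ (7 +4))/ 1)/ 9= 4/ 297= 0.01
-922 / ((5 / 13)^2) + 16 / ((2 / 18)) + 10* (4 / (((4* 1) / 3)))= -151468 / 25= -6058.72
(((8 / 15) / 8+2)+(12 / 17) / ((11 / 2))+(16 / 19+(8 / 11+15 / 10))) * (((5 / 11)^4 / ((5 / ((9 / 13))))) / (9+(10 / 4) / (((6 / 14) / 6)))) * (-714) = -883781325 / 1750302268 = -0.50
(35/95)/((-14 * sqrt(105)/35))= -sqrt(105)/114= -0.09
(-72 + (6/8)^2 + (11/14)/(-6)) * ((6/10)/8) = -24047/4480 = -5.37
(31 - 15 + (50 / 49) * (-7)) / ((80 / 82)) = 1271 / 140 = 9.08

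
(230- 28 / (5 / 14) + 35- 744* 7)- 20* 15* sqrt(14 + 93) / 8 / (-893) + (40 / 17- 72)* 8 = -474179 / 85 + 75* sqrt(107) / 1786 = -5578.14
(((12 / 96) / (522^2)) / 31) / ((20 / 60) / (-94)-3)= -0.00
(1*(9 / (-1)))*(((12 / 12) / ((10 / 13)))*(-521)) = 60957 / 10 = 6095.70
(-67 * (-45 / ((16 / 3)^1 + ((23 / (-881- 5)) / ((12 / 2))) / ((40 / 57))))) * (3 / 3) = 565.97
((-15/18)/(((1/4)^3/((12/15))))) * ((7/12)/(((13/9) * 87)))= -224/1131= -0.20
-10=-10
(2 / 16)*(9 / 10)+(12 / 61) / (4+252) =2211 / 19520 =0.11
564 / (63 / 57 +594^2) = 3572 / 2234635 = 0.00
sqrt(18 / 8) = 3 / 2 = 1.50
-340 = -340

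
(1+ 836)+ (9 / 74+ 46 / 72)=837.76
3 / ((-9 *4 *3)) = -1 / 36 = -0.03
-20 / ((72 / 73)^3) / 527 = -1945085 / 49175424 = -0.04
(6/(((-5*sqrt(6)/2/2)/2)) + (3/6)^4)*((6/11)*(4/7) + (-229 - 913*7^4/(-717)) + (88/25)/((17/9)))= 4150920058/23463825 - 531317767424*sqrt(6)/117319125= -10916.40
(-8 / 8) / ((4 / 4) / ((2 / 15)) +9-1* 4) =-2 / 25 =-0.08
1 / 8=0.12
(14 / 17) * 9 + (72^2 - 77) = 86945 / 17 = 5114.41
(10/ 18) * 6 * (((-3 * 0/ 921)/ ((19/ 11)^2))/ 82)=0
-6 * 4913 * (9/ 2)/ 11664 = -4913/ 432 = -11.37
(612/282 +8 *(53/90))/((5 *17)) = 14554/179775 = 0.08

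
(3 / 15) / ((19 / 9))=9 / 95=0.09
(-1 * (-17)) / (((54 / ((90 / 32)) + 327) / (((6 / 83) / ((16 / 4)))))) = 85 / 95782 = 0.00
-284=-284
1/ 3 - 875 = -874.67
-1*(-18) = 18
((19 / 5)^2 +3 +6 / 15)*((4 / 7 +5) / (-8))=-8697 / 700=-12.42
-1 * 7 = -7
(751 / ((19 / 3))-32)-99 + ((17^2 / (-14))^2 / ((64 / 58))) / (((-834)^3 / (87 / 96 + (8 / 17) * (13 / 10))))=-137384020763250007 / 11060577042923520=-12.42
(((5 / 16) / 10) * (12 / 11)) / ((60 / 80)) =1 / 22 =0.05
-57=-57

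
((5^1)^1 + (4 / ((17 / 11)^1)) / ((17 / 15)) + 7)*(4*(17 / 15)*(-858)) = -4722432 / 85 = -55558.02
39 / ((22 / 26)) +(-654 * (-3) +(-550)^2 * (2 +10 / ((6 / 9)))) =56589589 / 11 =5144508.09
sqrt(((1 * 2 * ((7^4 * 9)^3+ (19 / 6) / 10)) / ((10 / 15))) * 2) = sqrt(6054179021717590) / 10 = 7780860.51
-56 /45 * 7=-392 /45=-8.71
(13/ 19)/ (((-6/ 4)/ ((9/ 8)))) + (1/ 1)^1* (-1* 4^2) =-1255/ 76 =-16.51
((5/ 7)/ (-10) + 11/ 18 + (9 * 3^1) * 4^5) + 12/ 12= 1741921/ 63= 27649.54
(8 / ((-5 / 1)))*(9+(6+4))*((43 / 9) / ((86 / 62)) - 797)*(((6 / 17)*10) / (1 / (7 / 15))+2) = 67306208 / 765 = 87981.97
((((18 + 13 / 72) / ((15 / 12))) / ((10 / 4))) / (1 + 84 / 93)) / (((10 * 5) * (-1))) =-40579 / 663750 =-0.06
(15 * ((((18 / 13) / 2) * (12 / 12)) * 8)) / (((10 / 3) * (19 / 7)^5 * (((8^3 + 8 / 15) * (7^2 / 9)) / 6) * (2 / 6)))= 33756345 / 30933904807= 0.00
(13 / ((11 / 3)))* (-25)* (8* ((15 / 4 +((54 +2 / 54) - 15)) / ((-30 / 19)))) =5706935 / 297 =19215.27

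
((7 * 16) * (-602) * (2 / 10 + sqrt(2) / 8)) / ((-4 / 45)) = 94815 * sqrt(2) + 151704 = 285792.66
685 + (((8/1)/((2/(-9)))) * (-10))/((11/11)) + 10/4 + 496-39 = 3009/2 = 1504.50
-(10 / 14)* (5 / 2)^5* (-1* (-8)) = -15625 / 28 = -558.04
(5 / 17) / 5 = 1 / 17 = 0.06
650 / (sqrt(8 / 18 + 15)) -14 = -14 + 1950 * sqrt(139) / 139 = 151.40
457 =457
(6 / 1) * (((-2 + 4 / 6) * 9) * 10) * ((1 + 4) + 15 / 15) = -4320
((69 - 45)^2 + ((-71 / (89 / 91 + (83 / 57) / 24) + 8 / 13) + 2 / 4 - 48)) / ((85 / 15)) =4647132111 / 57152810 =81.31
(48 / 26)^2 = 3.41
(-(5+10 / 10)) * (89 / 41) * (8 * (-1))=4272 / 41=104.20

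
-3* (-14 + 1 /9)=125 /3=41.67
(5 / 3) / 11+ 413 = 13634 / 33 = 413.15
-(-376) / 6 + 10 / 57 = 1194 / 19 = 62.84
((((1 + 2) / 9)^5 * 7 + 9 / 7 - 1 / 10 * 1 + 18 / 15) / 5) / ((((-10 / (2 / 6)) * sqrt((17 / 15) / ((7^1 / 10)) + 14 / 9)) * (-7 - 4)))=41071 * sqrt(14) / 187110000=0.00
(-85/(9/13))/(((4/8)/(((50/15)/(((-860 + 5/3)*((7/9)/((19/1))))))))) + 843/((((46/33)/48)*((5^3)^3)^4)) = 5621521268039941787720207942476/241314410232007503509521484375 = 23.30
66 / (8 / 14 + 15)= 462 / 109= 4.24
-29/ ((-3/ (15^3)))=32625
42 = 42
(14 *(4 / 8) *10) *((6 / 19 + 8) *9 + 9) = 111510 / 19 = 5868.95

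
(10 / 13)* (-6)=-4.62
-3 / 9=-1 / 3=-0.33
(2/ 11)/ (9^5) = 2/ 649539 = 0.00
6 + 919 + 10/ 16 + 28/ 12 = 927.96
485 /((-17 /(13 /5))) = -1261 /17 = -74.18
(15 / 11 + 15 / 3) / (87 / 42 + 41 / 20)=9800 / 6347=1.54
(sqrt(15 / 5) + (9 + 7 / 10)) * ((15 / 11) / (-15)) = -97 / 110 - sqrt(3) / 11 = -1.04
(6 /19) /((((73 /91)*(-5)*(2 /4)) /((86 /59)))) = -93912 /409165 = -0.23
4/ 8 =1/ 2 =0.50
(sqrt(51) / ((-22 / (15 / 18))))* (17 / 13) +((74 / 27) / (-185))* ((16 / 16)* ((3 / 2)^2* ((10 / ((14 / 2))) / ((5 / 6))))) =-85* sqrt(51) / 1716 - 2 / 35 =-0.41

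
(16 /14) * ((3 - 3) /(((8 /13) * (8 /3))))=0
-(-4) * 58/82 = 116/41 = 2.83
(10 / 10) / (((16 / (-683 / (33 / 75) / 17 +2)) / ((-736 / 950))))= 4.32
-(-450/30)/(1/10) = 150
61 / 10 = 6.10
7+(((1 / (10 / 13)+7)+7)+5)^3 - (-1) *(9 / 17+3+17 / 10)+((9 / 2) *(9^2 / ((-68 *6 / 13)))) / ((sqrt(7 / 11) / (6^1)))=142420159 / 17000 - 9477 *sqrt(77) / 952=8290.30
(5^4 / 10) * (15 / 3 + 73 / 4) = 11625 / 8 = 1453.12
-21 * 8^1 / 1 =-168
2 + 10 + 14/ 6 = 43/ 3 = 14.33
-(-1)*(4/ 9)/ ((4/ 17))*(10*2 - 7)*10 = 2210/ 9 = 245.56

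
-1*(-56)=56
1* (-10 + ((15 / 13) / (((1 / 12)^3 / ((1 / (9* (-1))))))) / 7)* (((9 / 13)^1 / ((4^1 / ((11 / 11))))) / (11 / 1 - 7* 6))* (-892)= -7606530 / 36673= -207.41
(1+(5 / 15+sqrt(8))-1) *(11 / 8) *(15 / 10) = 11 / 16+33 *sqrt(2) / 8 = 6.52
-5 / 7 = -0.71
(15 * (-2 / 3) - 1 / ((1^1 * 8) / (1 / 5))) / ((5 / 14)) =-2807 / 100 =-28.07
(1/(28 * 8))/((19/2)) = 1/2128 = 0.00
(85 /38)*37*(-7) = -579.34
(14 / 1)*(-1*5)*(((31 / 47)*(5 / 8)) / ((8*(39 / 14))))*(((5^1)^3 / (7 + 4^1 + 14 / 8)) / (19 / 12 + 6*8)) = -135625 / 529737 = -0.26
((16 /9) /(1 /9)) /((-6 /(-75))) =200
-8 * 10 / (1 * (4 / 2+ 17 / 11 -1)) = -220 / 7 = -31.43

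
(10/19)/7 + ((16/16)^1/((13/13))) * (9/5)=1247/665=1.88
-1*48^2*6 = -13824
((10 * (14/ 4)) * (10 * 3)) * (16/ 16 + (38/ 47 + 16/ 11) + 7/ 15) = 2024680/ 517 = 3916.21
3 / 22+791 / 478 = 4709 / 2629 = 1.79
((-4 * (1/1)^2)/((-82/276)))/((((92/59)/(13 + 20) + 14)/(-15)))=-1612116/112135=-14.38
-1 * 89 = -89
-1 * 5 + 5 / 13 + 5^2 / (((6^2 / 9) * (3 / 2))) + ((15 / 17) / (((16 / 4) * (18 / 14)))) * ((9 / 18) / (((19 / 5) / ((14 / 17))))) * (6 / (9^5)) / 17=-32153599555 / 71656611039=-0.45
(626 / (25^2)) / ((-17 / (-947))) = 592822 / 10625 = 55.80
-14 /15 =-0.93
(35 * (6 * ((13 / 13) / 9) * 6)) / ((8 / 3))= 105 / 2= 52.50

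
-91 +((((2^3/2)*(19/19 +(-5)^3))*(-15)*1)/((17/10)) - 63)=71782/17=4222.47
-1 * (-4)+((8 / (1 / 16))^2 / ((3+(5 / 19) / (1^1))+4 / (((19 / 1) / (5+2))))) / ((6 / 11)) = 856604 / 135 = 6345.21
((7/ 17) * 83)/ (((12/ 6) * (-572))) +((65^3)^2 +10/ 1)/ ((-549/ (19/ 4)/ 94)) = -654902350233841789/ 10676952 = -61337950215.93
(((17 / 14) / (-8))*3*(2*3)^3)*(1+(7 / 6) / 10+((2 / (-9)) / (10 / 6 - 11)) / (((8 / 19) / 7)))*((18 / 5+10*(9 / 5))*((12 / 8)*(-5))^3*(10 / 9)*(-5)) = -1686997125 / 224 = -7531237.17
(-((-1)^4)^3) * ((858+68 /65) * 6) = -335028 /65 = -5154.28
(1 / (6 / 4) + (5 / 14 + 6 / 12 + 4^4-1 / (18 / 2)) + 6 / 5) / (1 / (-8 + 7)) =-81463 / 315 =-258.61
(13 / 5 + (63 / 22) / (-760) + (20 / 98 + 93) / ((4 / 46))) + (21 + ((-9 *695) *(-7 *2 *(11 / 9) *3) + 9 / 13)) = 3431488541973 / 10650640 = 322186.14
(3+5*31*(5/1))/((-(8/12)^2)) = -3501/2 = -1750.50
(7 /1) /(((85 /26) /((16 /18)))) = 1.90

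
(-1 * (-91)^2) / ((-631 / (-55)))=-455455 / 631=-721.80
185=185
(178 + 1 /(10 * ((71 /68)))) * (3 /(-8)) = -23709 /355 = -66.79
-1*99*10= -990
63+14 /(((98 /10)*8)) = 1769 /28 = 63.18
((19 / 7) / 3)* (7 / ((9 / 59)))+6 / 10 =5686 / 135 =42.12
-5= -5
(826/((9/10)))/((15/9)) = 1652/3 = 550.67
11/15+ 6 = 6.73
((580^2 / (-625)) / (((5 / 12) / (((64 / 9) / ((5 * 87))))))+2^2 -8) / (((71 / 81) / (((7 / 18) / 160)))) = -247247 / 3550000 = -0.07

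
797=797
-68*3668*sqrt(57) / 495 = -3804.26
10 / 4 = 5 / 2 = 2.50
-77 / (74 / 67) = -5159 / 74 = -69.72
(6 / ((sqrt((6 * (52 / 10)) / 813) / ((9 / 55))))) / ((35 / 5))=27 * sqrt(17615) / 5005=0.72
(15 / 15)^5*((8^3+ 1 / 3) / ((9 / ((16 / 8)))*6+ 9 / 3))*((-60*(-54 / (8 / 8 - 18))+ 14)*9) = -2307037 / 85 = -27141.61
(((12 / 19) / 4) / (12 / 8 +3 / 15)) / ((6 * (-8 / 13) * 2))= -65 / 5168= -0.01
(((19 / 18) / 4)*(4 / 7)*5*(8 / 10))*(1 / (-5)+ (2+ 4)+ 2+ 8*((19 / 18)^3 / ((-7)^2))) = 54241732 / 11252115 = 4.82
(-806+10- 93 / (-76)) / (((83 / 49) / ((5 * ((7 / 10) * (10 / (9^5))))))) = -0.28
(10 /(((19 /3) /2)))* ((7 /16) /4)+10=3145 /304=10.35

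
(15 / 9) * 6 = 10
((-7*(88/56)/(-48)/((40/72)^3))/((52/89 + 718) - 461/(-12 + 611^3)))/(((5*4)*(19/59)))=3201581670651837/11086766771777720000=0.00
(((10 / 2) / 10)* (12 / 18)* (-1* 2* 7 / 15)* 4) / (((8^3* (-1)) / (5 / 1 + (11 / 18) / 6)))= 3857 / 311040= 0.01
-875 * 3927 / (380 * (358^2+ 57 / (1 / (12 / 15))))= -3436125 / 48719648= -0.07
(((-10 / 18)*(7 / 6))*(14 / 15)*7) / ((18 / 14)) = -2401 / 729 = -3.29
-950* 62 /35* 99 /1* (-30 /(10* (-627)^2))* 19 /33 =620 /847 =0.73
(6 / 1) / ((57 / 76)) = 8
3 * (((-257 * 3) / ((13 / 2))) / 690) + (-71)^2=7535524 / 1495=5040.48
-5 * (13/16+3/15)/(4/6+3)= -243/176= -1.38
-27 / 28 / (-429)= 9 / 4004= 0.00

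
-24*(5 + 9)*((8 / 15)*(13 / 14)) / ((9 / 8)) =-6656 / 45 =-147.91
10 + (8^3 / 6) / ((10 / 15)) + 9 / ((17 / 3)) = 2373 / 17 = 139.59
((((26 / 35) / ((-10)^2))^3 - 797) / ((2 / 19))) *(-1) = 81157015583257 / 10718750000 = 7571.50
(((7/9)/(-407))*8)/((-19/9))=56/7733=0.01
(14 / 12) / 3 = 7 / 18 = 0.39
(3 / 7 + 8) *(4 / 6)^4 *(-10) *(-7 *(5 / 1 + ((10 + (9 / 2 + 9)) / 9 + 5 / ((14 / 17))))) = 8137280 / 5103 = 1594.61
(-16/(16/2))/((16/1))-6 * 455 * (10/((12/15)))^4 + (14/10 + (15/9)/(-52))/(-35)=-909777834271/13650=-66650390.79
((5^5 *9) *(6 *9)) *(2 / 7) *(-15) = -45562500 / 7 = -6508928.57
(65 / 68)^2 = 4225 / 4624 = 0.91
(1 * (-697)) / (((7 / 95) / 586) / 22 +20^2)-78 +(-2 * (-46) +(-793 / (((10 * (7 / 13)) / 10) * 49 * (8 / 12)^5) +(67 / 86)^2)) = -2141250544098937897 / 9942255261166368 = -215.37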